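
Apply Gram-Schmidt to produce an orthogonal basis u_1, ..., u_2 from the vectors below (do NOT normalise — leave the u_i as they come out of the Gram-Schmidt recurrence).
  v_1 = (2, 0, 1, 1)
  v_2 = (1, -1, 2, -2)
Orthogonal basis:
  u_1 = (2, 0, 1, 1)
  u_2 = (1/3, -1, 5/3, -7/3)

Apply the Gram-Schmidt recurrence
  u_1 = v_1
  u_i = v_i − Σ_{j<i} ((v_i · u_j) / (u_j · u_j)) · u_j.

Step by step this gives:
  u_1 = (2, 0, 1, 1)
  u_2 = (1/3, -1, 5/3, -7/3)

Orthogonality check:
  u_2 · u_1 = 0 (should be 0)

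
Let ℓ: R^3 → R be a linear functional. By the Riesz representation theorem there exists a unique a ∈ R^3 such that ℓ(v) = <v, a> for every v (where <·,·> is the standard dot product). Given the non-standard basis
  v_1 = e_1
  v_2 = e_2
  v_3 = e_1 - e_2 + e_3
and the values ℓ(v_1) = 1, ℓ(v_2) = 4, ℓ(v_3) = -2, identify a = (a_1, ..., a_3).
a = (1, 4, 1)

Write a = (a_1, ..., a_3) in the standard basis. For each basis vector v_i, ℓ(v_i) = <v_i, a> is a linear equation in the a_j's. Collect the n equations into a matrix system V a = ℓ, where row i of V is v_i (expressed in the standard basis). Since V is invertible (lower-triangular with 1s on the diagonal, up to permutation), solve by back-substitution:
  V =
[[1, 0, 0],
 [0, 1, 0],
 [1, -1, 1]]
  V a = (1, 4, -2)
Solving gives a = (1, 4, 1).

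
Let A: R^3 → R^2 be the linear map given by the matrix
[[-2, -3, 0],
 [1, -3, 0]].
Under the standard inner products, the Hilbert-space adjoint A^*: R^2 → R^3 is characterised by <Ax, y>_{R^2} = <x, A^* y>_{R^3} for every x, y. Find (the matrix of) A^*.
A^* = A^T =
[[-2, 1],
 [-3, -3],
 [0, 0]]

For real matrices with standard dot products, the defining identity <Ax, y> = <x, A^* y> gives (Ax)^T y = x^T (A^*) y, i.e. x^T A^T y = x^T (A^*) y. Since this holds for all x, y, we must have A^* = A^T. Therefore
A^* =
[[-2, 1],
 [-3, -3],
 [0, 0]].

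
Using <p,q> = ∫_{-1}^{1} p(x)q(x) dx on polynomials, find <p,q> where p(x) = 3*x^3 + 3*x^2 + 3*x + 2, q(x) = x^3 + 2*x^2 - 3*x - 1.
<p,q> = -178/21

Expand the product: p(x)·q(x) = 3*x^6 + 9*x^5 - 4*x^3 - 8*x^2 - 9*x - 2.
∫_{-1}^{1} of each monomial x^k gives [2/(k+1) if k even, 0 if k odd]. Integrating term-by-term (or equivalently evaluating the antiderivative F(x) = 3*x^7/7 + 3*x^6/2 - x^4 - 8*x^3/3 - 9*x^2/2 - 2*x at the endpoints):
  F(1) − F(−1) = -173/21 − (5/21) = -178/21.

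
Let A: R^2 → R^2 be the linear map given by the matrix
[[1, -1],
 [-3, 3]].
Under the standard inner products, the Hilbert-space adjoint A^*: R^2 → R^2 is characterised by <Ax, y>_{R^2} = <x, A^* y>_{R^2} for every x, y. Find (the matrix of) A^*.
A^* = A^T =
[[1, -3],
 [-1, 3]]

For real matrices with standard dot products, the defining identity <Ax, y> = <x, A^* y> gives (Ax)^T y = x^T (A^*) y, i.e. x^T A^T y = x^T (A^*) y. Since this holds for all x, y, we must have A^* = A^T. Therefore
A^* =
[[1, -3],
 [-1, 3]].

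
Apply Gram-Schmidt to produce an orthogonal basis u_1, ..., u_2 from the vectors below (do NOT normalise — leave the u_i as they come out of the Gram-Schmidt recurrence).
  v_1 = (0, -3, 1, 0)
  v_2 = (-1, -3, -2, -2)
Orthogonal basis:
  u_1 = (0, -3, 1, 0)
  u_2 = (-1, -9/10, -27/10, -2)

Apply the Gram-Schmidt recurrence
  u_1 = v_1
  u_i = v_i − Σ_{j<i} ((v_i · u_j) / (u_j · u_j)) · u_j.

Step by step this gives:
  u_1 = (0, -3, 1, 0)
  u_2 = (-1, -9/10, -27/10, -2)

Orthogonality check:
  u_2 · u_1 = 0 (should be 0)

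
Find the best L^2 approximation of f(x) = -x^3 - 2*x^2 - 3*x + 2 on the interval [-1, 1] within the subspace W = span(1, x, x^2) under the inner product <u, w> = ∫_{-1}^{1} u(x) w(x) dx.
g(x) = -2*x^2 - 18*x/5 + 2

The best approximation g ∈ W is the orthogonal projection of f onto W. Writing g = a_0 + a_1 x + a_2 x^2, the coefficients solve the normal equations G · a = b where
  G_{ij} = <φ_i, φ_j> and b_i = <f, φ_i>, with φ_0 = 1, φ_1 = x, φ_2 = x^2.
G =
  [2, 0, 2/3]
  [0, 2/3, 0]
  [2/3, 0, 2/5],
b = (8/3, -12/5, 8/15).
Solving gives a_0 = 2, a_1 = -18/5, a_2 = -2, so
  g(x) = -2*x^2 - 18*x/5 + 2.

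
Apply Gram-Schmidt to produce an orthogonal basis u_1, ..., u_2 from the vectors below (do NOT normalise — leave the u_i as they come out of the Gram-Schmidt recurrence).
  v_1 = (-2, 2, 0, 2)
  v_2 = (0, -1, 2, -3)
Orthogonal basis:
  u_1 = (-2, 2, 0, 2)
  u_2 = (-4/3, 1/3, 2, -5/3)

Apply the Gram-Schmidt recurrence
  u_1 = v_1
  u_i = v_i − Σ_{j<i} ((v_i · u_j) / (u_j · u_j)) · u_j.

Step by step this gives:
  u_1 = (-2, 2, 0, 2)
  u_2 = (-4/3, 1/3, 2, -5/3)

Orthogonality check:
  u_2 · u_1 = 0 (should be 0)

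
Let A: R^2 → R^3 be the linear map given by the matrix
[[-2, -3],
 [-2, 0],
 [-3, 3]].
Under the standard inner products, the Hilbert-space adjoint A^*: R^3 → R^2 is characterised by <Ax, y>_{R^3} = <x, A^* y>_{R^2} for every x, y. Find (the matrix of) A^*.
A^* = A^T =
[[-2, -2, -3],
 [-3, 0, 3]]

For real matrices with standard dot products, the defining identity <Ax, y> = <x, A^* y> gives (Ax)^T y = x^T (A^*) y, i.e. x^T A^T y = x^T (A^*) y. Since this holds for all x, y, we must have A^* = A^T. Therefore
A^* =
[[-2, -2, -3],
 [-3, 0, 3]].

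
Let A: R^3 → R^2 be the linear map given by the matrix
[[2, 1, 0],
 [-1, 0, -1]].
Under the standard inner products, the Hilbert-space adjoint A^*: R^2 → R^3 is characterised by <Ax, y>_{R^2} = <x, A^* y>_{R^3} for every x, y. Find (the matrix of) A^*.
A^* = A^T =
[[2, -1],
 [1, 0],
 [0, -1]]

For real matrices with standard dot products, the defining identity <Ax, y> = <x, A^* y> gives (Ax)^T y = x^T (A^*) y, i.e. x^T A^T y = x^T (A^*) y. Since this holds for all x, y, we must have A^* = A^T. Therefore
A^* =
[[2, -1],
 [1, 0],
 [0, -1]].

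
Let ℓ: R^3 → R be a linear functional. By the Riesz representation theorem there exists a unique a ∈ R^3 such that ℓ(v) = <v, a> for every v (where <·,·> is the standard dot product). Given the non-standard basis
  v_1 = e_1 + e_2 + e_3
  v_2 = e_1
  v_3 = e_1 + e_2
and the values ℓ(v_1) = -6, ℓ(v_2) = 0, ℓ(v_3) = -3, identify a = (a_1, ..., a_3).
a = (0, -3, -3)

Write a = (a_1, ..., a_3) in the standard basis. For each basis vector v_i, ℓ(v_i) = <v_i, a> is a linear equation in the a_j's. Collect the n equations into a matrix system V a = ℓ, where row i of V is v_i (expressed in the standard basis). Since V is invertible (lower-triangular with 1s on the diagonal, up to permutation), solve by back-substitution:
  V =
[[1, 1, 1],
 [1, 0, 0],
 [1, 1, 0]]
  V a = (-6, 0, -3)
Solving gives a = (0, -3, -3).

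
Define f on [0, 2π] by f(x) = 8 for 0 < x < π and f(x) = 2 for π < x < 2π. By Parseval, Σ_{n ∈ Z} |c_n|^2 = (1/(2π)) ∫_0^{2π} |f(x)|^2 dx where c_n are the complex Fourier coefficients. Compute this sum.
Σ |c_n|^2 = 34

Parseval equates the L^2 energy of f (normalised by 1/(2π)) with the ℓ^2 sum of its Fourier coefficients: (1/(2π)) ∫_0^{2π} |f|^2 = Σ |c_n|^2.
Compute the left side: (1/(2π)) [∫_0^π 8^2 dx + ∫_π^{2π} 2^2 dx] = (1/(2π)) · (64π + 4π) = (64 + 4)/2 = 34.
So Σ_{n ∈ Z} |c_n|^2 = 34.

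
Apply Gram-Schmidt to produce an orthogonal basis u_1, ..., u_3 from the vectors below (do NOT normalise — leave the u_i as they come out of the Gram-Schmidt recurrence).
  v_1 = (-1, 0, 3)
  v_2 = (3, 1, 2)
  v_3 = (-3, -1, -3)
Orthogonal basis:
  u_1 = (-1, 0, 3)
  u_2 = (33/10, 1, 11/10)
  u_3 = (-3/131, 11/131, -1/131)

Apply the Gram-Schmidt recurrence
  u_1 = v_1
  u_i = v_i − Σ_{j<i} ((v_i · u_j) / (u_j · u_j)) · u_j.

Step by step this gives:
  u_1 = (-1, 0, 3)
  u_2 = (33/10, 1, 11/10)
  u_3 = (-3/131, 11/131, -1/131)

Orthogonality check:
  u_2 · u_1 = 0 (should be 0)
  u_3 · u_1 = 0 (should be 0)
  u_3 · u_2 = 0 (should be 0)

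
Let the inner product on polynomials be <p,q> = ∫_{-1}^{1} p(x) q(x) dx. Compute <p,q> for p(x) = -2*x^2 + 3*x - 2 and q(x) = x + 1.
<p,q> = -10/3

Expand the product: p(x)·q(x) = -2*x^3 + x^2 + x - 2.
∫_{-1}^{1} of each monomial x^k gives [2/(k+1) if k even, 0 if k odd]. Integrating term-by-term (or equivalently evaluating the antiderivative F(x) = -x^4/2 + x^3/3 + x^2/2 - 2*x at the endpoints):
  F(1) − F(−1) = -5/3 − (5/3) = -10/3.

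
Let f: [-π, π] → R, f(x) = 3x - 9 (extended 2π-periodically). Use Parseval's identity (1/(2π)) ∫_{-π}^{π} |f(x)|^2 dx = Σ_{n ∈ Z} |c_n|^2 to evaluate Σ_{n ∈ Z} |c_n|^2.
Σ |c_n|^2 = 3π^2 + 81

Expand and integrate term by term over [-π, π]:
  ∫ (3x)^2 dx = 9·(2π^3/3); ∫ 2·3·(-9)·x dx = 0 (odd integrand); ∫ (-9)^2 dx = 81·2π.
So (1/(2π)) ∫_{-π}^{π} (3x - 9)^2 dx = 9π^2/3 + 81 = 3π^2 + 81.
Parseval ⇒ Σ |c_n|^2 = 3π^2 + 81.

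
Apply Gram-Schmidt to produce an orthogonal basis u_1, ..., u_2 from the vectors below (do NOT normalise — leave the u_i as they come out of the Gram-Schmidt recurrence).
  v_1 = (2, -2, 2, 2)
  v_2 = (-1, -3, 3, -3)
Orthogonal basis:
  u_1 = (2, -2, 2, 2)
  u_2 = (-3/2, -5/2, 5/2, -7/2)

Apply the Gram-Schmidt recurrence
  u_1 = v_1
  u_i = v_i − Σ_{j<i} ((v_i · u_j) / (u_j · u_j)) · u_j.

Step by step this gives:
  u_1 = (2, -2, 2, 2)
  u_2 = (-3/2, -5/2, 5/2, -7/2)

Orthogonality check:
  u_2 · u_1 = 0 (should be 0)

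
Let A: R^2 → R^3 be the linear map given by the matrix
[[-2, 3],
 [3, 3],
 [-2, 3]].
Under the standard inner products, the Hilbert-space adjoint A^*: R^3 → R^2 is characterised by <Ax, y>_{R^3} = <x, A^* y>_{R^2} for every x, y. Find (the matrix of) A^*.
A^* = A^T =
[[-2, 3, -2],
 [3, 3, 3]]

For real matrices with standard dot products, the defining identity <Ax, y> = <x, A^* y> gives (Ax)^T y = x^T (A^*) y, i.e. x^T A^T y = x^T (A^*) y. Since this holds for all x, y, we must have A^* = A^T. Therefore
A^* =
[[-2, 3, -2],
 [3, 3, 3]].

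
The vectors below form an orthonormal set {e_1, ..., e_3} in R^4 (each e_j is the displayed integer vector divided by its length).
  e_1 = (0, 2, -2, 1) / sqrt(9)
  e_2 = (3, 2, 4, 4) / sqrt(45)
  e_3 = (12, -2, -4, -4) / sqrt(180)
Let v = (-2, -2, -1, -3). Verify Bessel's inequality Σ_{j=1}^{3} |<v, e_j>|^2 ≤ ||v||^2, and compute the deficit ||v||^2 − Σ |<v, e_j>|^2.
Σ |<v, e_j>|^2 = 161/9; ||v||^2 = 18; deficit = 1/9

Write each e_j = u_j / sqrt(<u_j, u_j>) where u_j is the displayed integer vector. Then <v, e_j> = <v, u_j> / sqrt(<u_j, u_j>), so |<v, e_j>|^2 = <v, u_j>^2 / <u_j, u_j>.
Coefficients: <v, e_1> = -5/sqrt(9), <v, e_2> = -26/sqrt(45), <v, e_3> = -4/sqrt(180).
Square and sum: Σ |<v, e_j>|^2 = 161/9.
Compute ||v||^2 = v·v = 18.
Deficit = 18 − 161/9 = 1/9 ≥ 0, confirming Bessel's inequality. (The deficit equals ||v − Σ <v,e_j> e_j||^2, the squared distance from v to span{e_j}.)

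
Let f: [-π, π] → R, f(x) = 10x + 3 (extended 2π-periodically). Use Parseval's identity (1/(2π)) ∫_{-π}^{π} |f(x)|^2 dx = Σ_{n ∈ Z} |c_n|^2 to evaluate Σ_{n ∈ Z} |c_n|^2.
Σ |c_n|^2 = 100π^2/3 + 9

Expand and integrate term by term over [-π, π]:
  ∫ (10x)^2 dx = 100·(2π^3/3); ∫ 2·10·(3)·x dx = 0 (odd integrand); ∫ 3^2 dx = 9·2π.
So (1/(2π)) ∫_{-π}^{π} (10x + 3)^2 dx = 100π^2/3 + 9 = 100π^2/3 + 9.
Parseval ⇒ Σ |c_n|^2 = 100π^2/3 + 9.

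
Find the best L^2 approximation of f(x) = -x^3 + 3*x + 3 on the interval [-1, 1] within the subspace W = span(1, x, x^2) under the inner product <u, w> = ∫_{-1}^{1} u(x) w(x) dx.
g(x) = 12*x/5 + 3

The best approximation g ∈ W is the orthogonal projection of f onto W. Writing g = a_0 + a_1 x + a_2 x^2, the coefficients solve the normal equations G · a = b where
  G_{ij} = <φ_i, φ_j> and b_i = <f, φ_i>, with φ_0 = 1, φ_1 = x, φ_2 = x^2.
G =
  [2, 0, 2/3]
  [0, 2/3, 0]
  [2/3, 0, 2/5],
b = (6, 8/5, 2).
Solving gives a_0 = 3, a_1 = 12/5, a_2 = 0, so
  g(x) = 12*x/5 + 3.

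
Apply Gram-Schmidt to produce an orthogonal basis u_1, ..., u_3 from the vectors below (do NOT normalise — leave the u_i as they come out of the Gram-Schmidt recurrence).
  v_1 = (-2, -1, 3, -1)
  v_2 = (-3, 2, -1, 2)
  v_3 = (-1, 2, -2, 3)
Orthogonal basis:
  u_1 = (-2, -1, 3, -1)
  u_2 = (-47/15, 29/15, -4/5, 29/15)
  u_3 = (85/269, -41/269, 119/269, 228/269)

Apply the Gram-Schmidt recurrence
  u_1 = v_1
  u_i = v_i − Σ_{j<i} ((v_i · u_j) / (u_j · u_j)) · u_j.

Step by step this gives:
  u_1 = (-2, -1, 3, -1)
  u_2 = (-47/15, 29/15, -4/5, 29/15)
  u_3 = (85/269, -41/269, 119/269, 228/269)

Orthogonality check:
  u_2 · u_1 = 0 (should be 0)
  u_3 · u_1 = 0 (should be 0)
  u_3 · u_2 = 0 (should be 0)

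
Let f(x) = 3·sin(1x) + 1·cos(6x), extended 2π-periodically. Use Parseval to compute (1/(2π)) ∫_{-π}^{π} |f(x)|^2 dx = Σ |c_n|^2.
Σ |c_n|^2 = 5

Expand |f|^2 and use orthogonality of {sin(nx), cos(mx)} on [-π, π]:
  ∫_{-π}^{π} sin(nx)^2 dx = π, ∫ cos(mx)^2 dx = π, and cross terms integrate to 0.
So ∫_{-π}^{π} f(x)^2 dx = 3^2 · π + 1^2 · π = (9 + 1)π.
Divide by 2π: (9 + 1)/2 = 5.
By Parseval, this equals Σ |c_n|^2.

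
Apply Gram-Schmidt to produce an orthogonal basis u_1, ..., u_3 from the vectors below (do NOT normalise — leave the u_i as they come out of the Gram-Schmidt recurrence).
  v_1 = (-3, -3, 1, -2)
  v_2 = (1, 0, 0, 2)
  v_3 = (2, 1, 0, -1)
Orthogonal basis:
  u_1 = (-3, -3, 1, -2)
  u_2 = (2/23, -21/23, 7/23, 32/23)
  u_3 = (38/33, -13/22, 35/66, -19/33)

Apply the Gram-Schmidt recurrence
  u_1 = v_1
  u_i = v_i − Σ_{j<i} ((v_i · u_j) / (u_j · u_j)) · u_j.

Step by step this gives:
  u_1 = (-3, -3, 1, -2)
  u_2 = (2/23, -21/23, 7/23, 32/23)
  u_3 = (38/33, -13/22, 35/66, -19/33)

Orthogonality check:
  u_2 · u_1 = 0 (should be 0)
  u_3 · u_1 = 0 (should be 0)
  u_3 · u_2 = 0 (should be 0)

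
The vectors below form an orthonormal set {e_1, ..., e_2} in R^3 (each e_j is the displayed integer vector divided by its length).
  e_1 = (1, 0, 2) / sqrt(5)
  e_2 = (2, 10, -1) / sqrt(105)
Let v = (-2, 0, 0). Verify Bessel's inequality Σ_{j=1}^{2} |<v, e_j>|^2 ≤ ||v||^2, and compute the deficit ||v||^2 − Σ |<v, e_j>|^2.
Σ |<v, e_j>|^2 = 20/21; ||v||^2 = 4; deficit = 64/21

Write each e_j = u_j / sqrt(<u_j, u_j>) where u_j is the displayed integer vector. Then <v, e_j> = <v, u_j> / sqrt(<u_j, u_j>), so |<v, e_j>|^2 = <v, u_j>^2 / <u_j, u_j>.
Coefficients: <v, e_1> = -2/sqrt(5), <v, e_2> = -4/sqrt(105).
Square and sum: Σ |<v, e_j>|^2 = 20/21.
Compute ||v||^2 = v·v = 4.
Deficit = 4 − 20/21 = 64/21 ≥ 0, confirming Bessel's inequality. (The deficit equals ||v − Σ <v,e_j> e_j||^2, the squared distance from v to span{e_j}.)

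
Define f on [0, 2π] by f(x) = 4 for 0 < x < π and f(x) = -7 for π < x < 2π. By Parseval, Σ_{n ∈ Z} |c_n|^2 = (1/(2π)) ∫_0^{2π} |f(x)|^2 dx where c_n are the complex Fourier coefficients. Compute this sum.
Σ |c_n|^2 = 65/2

Parseval equates the L^2 energy of f (normalised by 1/(2π)) with the ℓ^2 sum of its Fourier coefficients: (1/(2π)) ∫_0^{2π} |f|^2 = Σ |c_n|^2.
Compute the left side: (1/(2π)) [∫_0^π 4^2 dx + ∫_π^{2π} (-7)^2 dx] = (1/(2π)) · (16π + 49π) = (16 + 49)/2 = 65/2.
So Σ_{n ∈ Z} |c_n|^2 = 65/2.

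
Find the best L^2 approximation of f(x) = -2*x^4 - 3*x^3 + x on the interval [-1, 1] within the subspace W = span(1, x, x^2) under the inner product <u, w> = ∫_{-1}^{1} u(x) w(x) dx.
g(x) = -12*x^2/7 - 4*x/5 + 6/35

The best approximation g ∈ W is the orthogonal projection of f onto W. Writing g = a_0 + a_1 x + a_2 x^2, the coefficients solve the normal equations G · a = b where
  G_{ij} = <φ_i, φ_j> and b_i = <f, φ_i>, with φ_0 = 1, φ_1 = x, φ_2 = x^2.
G =
  [2, 0, 2/3]
  [0, 2/3, 0]
  [2/3, 0, 2/5],
b = (-4/5, -8/15, -4/7).
Solving gives a_0 = 6/35, a_1 = -4/5, a_2 = -12/7, so
  g(x) = -12*x^2/7 - 4*x/5 + 6/35.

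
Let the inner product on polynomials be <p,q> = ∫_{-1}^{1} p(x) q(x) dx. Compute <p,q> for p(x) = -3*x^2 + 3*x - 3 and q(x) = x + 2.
<p,q> = -14

Expand the product: p(x)·q(x) = -3*x^3 - 3*x^2 + 3*x - 6.
∫_{-1}^{1} of each monomial x^k gives [2/(k+1) if k even, 0 if k odd]. Integrating term-by-term (or equivalently evaluating the antiderivative F(x) = -3*x^4/4 - x^3 + 3*x^2/2 - 6*x at the endpoints):
  F(1) − F(−1) = -25/4 − (31/4) = -14.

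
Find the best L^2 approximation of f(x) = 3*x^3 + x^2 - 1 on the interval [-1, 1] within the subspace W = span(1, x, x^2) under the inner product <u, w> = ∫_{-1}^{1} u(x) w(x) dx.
g(x) = x^2 + 9*x/5 - 1

The best approximation g ∈ W is the orthogonal projection of f onto W. Writing g = a_0 + a_1 x + a_2 x^2, the coefficients solve the normal equations G · a = b where
  G_{ij} = <φ_i, φ_j> and b_i = <f, φ_i>, with φ_0 = 1, φ_1 = x, φ_2 = x^2.
G =
  [2, 0, 2/3]
  [0, 2/3, 0]
  [2/3, 0, 2/5],
b = (-4/3, 6/5, -4/15).
Solving gives a_0 = -1, a_1 = 9/5, a_2 = 1, so
  g(x) = x^2 + 9*x/5 - 1.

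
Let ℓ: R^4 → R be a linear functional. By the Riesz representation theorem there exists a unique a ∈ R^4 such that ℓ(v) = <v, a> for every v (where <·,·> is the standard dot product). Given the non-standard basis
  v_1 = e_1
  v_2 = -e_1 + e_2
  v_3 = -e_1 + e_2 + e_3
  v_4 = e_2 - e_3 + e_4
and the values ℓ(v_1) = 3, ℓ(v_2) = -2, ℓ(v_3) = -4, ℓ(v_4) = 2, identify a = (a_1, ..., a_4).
a = (3, 1, -2, -1)

Write a = (a_1, ..., a_4) in the standard basis. For each basis vector v_i, ℓ(v_i) = <v_i, a> is a linear equation in the a_j's. Collect the n equations into a matrix system V a = ℓ, where row i of V is v_i (expressed in the standard basis). Since V is invertible (lower-triangular with 1s on the diagonal, up to permutation), solve by back-substitution:
  V =
[[1, 0, 0, 0],
 [-1, 1, 0, 0],
 [-1, 1, 1, 0],
 [0, 1, -1, 1]]
  V a = (3, -2, -4, 2)
Solving gives a = (3, 1, -2, -1).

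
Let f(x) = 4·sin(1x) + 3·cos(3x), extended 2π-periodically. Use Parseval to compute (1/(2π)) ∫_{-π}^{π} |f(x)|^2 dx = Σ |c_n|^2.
Σ |c_n|^2 = 25/2

Expand |f|^2 and use orthogonality of {sin(nx), cos(mx)} on [-π, π]:
  ∫_{-π}^{π} sin(nx)^2 dx = π, ∫ cos(mx)^2 dx = π, and cross terms integrate to 0.
So ∫_{-π}^{π} f(x)^2 dx = 4^2 · π + 3^2 · π = (16 + 9)π.
Divide by 2π: (16 + 9)/2 = 25/2.
By Parseval, this equals Σ |c_n|^2.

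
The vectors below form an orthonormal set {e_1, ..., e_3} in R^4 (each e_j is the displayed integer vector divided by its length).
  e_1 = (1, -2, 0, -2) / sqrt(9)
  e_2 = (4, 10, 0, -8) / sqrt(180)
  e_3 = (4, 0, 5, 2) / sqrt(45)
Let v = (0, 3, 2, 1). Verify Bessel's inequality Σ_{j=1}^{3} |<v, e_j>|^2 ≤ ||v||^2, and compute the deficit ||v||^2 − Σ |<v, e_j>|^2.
Σ |<v, e_j>|^2 = 13; ||v||^2 = 14; deficit = 1

Write each e_j = u_j / sqrt(<u_j, u_j>) where u_j is the displayed integer vector. Then <v, e_j> = <v, u_j> / sqrt(<u_j, u_j>), so |<v, e_j>|^2 = <v, u_j>^2 / <u_j, u_j>.
Coefficients: <v, e_1> = -8/sqrt(9), <v, e_2> = 22/sqrt(180), <v, e_3> = 12/sqrt(45).
Square and sum: Σ |<v, e_j>|^2 = 13.
Compute ||v||^2 = v·v = 14.
Deficit = 14 − 13 = 1 ≥ 0, confirming Bessel's inequality. (The deficit equals ||v − Σ <v,e_j> e_j||^2, the squared distance from v to span{e_j}.)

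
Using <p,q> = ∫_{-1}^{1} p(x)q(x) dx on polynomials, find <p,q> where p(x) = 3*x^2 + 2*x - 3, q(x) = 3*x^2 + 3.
<p,q> = -72/5

Expand the product: p(x)·q(x) = 9*x^4 + 6*x^3 + 6*x - 9.
∫_{-1}^{1} of each monomial x^k gives [2/(k+1) if k even, 0 if k odd]. Integrating term-by-term (or equivalently evaluating the antiderivative F(x) = 9*x^5/5 + 3*x^4/2 + 3*x^2 - 9*x at the endpoints):
  F(1) − F(−1) = -27/10 − (117/10) = -72/5.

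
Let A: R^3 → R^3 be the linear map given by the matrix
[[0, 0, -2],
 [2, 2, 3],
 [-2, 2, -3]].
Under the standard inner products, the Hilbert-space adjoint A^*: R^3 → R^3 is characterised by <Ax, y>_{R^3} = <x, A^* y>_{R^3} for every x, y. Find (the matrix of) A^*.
A^* = A^T =
[[0, 2, -2],
 [0, 2, 2],
 [-2, 3, -3]]

For real matrices with standard dot products, the defining identity <Ax, y> = <x, A^* y> gives (Ax)^T y = x^T (A^*) y, i.e. x^T A^T y = x^T (A^*) y. Since this holds for all x, y, we must have A^* = A^T. Therefore
A^* =
[[0, 2, -2],
 [0, 2, 2],
 [-2, 3, -3]].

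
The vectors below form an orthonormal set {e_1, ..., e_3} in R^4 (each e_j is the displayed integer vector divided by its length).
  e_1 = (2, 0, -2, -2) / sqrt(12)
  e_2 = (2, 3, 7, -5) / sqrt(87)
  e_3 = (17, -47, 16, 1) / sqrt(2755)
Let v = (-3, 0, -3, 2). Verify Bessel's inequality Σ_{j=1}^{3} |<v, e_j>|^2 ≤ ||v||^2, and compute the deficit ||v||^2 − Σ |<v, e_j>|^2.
Σ |<v, e_j>|^2 = 1946/95; ||v||^2 = 22; deficit = 144/95

Write each e_j = u_j / sqrt(<u_j, u_j>) where u_j is the displayed integer vector. Then <v, e_j> = <v, u_j> / sqrt(<u_j, u_j>), so |<v, e_j>|^2 = <v, u_j>^2 / <u_j, u_j>.
Coefficients: <v, e_1> = -4/sqrt(12), <v, e_2> = -37/sqrt(87), <v, e_3> = -97/sqrt(2755).
Square and sum: Σ |<v, e_j>|^2 = 1946/95.
Compute ||v||^2 = v·v = 22.
Deficit = 22 − 1946/95 = 144/95 ≥ 0, confirming Bessel's inequality. (The deficit equals ||v − Σ <v,e_j> e_j||^2, the squared distance from v to span{e_j}.)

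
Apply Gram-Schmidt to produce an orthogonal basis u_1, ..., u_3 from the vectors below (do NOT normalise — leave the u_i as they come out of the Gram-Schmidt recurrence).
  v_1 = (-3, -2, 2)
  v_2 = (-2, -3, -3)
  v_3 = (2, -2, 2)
Orthogonal basis:
  u_1 = (-3, -2, 2)
  u_2 = (-16/17, -39/17, -63/17)
  u_3 = (360/169, -30/13, 150/169)

Apply the Gram-Schmidt recurrence
  u_1 = v_1
  u_i = v_i − Σ_{j<i} ((v_i · u_j) / (u_j · u_j)) · u_j.

Step by step this gives:
  u_1 = (-3, -2, 2)
  u_2 = (-16/17, -39/17, -63/17)
  u_3 = (360/169, -30/13, 150/169)

Orthogonality check:
  u_2 · u_1 = 0 (should be 0)
  u_3 · u_1 = 0 (should be 0)
  u_3 · u_2 = 0 (should be 0)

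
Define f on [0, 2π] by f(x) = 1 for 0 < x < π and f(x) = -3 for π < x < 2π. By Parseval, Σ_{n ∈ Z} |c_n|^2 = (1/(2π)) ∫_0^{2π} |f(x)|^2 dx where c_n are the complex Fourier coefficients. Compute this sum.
Σ |c_n|^2 = 5

Parseval equates the L^2 energy of f (normalised by 1/(2π)) with the ℓ^2 sum of its Fourier coefficients: (1/(2π)) ∫_0^{2π} |f|^2 = Σ |c_n|^2.
Compute the left side: (1/(2π)) [∫_0^π 1^2 dx + ∫_π^{2π} (-3)^2 dx] = (1/(2π)) · (1π + 9π) = (1 + 9)/2 = 5.
So Σ_{n ∈ Z} |c_n|^2 = 5.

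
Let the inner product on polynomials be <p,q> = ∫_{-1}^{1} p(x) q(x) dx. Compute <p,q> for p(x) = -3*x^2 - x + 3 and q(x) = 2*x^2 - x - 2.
<p,q> = -86/15

Expand the product: p(x)·q(x) = -6*x^4 + x^3 + 13*x^2 - x - 6.
∫_{-1}^{1} of each monomial x^k gives [2/(k+1) if k even, 0 if k odd]. Integrating term-by-term (or equivalently evaluating the antiderivative F(x) = -6*x^5/5 + x^4/4 + 13*x^3/3 - x^2/2 - 6*x at the endpoints):
  F(1) − F(−1) = -187/60 − (157/60) = -86/15.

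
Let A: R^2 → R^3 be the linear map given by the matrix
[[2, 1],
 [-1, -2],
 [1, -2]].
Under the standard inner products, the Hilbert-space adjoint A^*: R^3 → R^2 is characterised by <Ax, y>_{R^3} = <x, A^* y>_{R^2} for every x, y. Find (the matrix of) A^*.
A^* = A^T =
[[2, -1, 1],
 [1, -2, -2]]

For real matrices with standard dot products, the defining identity <Ax, y> = <x, A^* y> gives (Ax)^T y = x^T (A^*) y, i.e. x^T A^T y = x^T (A^*) y. Since this holds for all x, y, we must have A^* = A^T. Therefore
A^* =
[[2, -1, 1],
 [1, -2, -2]].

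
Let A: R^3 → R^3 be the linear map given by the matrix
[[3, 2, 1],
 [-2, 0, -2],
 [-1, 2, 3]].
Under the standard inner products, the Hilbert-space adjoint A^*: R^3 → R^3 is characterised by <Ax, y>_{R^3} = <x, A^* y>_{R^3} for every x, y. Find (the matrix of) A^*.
A^* = A^T =
[[3, -2, -1],
 [2, 0, 2],
 [1, -2, 3]]

For real matrices with standard dot products, the defining identity <Ax, y> = <x, A^* y> gives (Ax)^T y = x^T (A^*) y, i.e. x^T A^T y = x^T (A^*) y. Since this holds for all x, y, we must have A^* = A^T. Therefore
A^* =
[[3, -2, -1],
 [2, 0, 2],
 [1, -2, 3]].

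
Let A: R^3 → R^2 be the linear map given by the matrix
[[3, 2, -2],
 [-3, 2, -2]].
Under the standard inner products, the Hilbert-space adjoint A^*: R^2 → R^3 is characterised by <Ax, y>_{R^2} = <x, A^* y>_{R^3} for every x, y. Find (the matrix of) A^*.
A^* = A^T =
[[3, -3],
 [2, 2],
 [-2, -2]]

For real matrices with standard dot products, the defining identity <Ax, y> = <x, A^* y> gives (Ax)^T y = x^T (A^*) y, i.e. x^T A^T y = x^T (A^*) y. Since this holds for all x, y, we must have A^* = A^T. Therefore
A^* =
[[3, -3],
 [2, 2],
 [-2, -2]].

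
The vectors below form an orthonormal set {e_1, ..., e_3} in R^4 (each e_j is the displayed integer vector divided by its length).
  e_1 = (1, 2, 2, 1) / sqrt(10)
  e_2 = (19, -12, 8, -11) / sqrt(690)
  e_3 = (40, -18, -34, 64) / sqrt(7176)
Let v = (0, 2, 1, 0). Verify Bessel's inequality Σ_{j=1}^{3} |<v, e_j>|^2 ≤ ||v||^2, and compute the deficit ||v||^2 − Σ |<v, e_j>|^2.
Σ |<v, e_j>|^2 = 121/26; ||v||^2 = 5; deficit = 9/26

Write each e_j = u_j / sqrt(<u_j, u_j>) where u_j is the displayed integer vector. Then <v, e_j> = <v, u_j> / sqrt(<u_j, u_j>), so |<v, e_j>|^2 = <v, u_j>^2 / <u_j, u_j>.
Coefficients: <v, e_1> = 6/sqrt(10), <v, e_2> = -16/sqrt(690), <v, e_3> = -70/sqrt(7176).
Square and sum: Σ |<v, e_j>|^2 = 121/26.
Compute ||v||^2 = v·v = 5.
Deficit = 5 − 121/26 = 9/26 ≥ 0, confirming Bessel's inequality. (The deficit equals ||v − Σ <v,e_j> e_j||^2, the squared distance from v to span{e_j}.)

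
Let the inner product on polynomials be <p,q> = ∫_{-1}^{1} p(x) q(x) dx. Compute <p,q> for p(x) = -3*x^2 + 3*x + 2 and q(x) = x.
<p,q> = 2

Expand the product: p(x)·q(x) = -3*x^3 + 3*x^2 + 2*x.
∫_{-1}^{1} of each monomial x^k gives [2/(k+1) if k even, 0 if k odd]. Integrating term-by-term (or equivalently evaluating the antiderivative F(x) = -3*x^4/4 + x^3 + x^2 at the endpoints):
  F(1) − F(−1) = 5/4 − (-3/4) = 2.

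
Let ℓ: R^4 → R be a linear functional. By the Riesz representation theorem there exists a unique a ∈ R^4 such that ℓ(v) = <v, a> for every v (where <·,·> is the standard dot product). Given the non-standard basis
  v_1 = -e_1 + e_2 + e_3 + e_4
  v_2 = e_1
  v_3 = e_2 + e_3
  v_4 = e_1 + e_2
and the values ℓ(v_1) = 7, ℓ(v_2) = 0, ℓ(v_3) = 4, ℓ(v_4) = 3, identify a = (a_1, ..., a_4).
a = (0, 3, 1, 3)

Write a = (a_1, ..., a_4) in the standard basis. For each basis vector v_i, ℓ(v_i) = <v_i, a> is a linear equation in the a_j's. Collect the n equations into a matrix system V a = ℓ, where row i of V is v_i (expressed in the standard basis). Since V is invertible (lower-triangular with 1s on the diagonal, up to permutation), solve by back-substitution:
  V =
[[-1, 1, 1, 1],
 [1, 0, 0, 0],
 [0, 1, 1, 0],
 [1, 1, 0, 0]]
  V a = (7, 0, 4, 3)
Solving gives a = (0, 3, 1, 3).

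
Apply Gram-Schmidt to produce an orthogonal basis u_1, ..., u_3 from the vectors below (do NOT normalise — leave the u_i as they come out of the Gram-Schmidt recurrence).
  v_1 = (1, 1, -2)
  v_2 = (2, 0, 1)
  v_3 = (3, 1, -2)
Orthogonal basis:
  u_1 = (1, 1, -2)
  u_2 = (2, 0, 1)
  u_3 = (1/15, -1/3, -2/15)

Apply the Gram-Schmidt recurrence
  u_1 = v_1
  u_i = v_i − Σ_{j<i} ((v_i · u_j) / (u_j · u_j)) · u_j.

Step by step this gives:
  u_1 = (1, 1, -2)
  u_2 = (2, 0, 1)
  u_3 = (1/15, -1/3, -2/15)

Orthogonality check:
  u_2 · u_1 = 0 (should be 0)
  u_3 · u_1 = 0 (should be 0)
  u_3 · u_2 = 0 (should be 0)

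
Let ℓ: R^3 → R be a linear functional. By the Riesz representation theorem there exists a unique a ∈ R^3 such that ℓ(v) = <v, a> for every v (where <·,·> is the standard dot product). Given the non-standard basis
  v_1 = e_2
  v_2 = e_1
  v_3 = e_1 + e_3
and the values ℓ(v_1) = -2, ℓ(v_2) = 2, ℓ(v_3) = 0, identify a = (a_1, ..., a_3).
a = (2, -2, -2)

Write a = (a_1, ..., a_3) in the standard basis. For each basis vector v_i, ℓ(v_i) = <v_i, a> is a linear equation in the a_j's. Collect the n equations into a matrix system V a = ℓ, where row i of V is v_i (expressed in the standard basis). Since V is invertible (lower-triangular with 1s on the diagonal, up to permutation), solve by back-substitution:
  V =
[[0, 1, 0],
 [1, 0, 0],
 [1, 0, 1]]
  V a = (-2, 2, 0)
Solving gives a = (2, -2, -2).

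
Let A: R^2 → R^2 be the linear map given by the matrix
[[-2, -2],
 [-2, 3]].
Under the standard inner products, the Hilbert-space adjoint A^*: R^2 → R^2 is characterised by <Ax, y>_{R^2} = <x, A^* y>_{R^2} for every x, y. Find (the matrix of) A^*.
A^* = A^T =
[[-2, -2],
 [-2, 3]]

For real matrices with standard dot products, the defining identity <Ax, y> = <x, A^* y> gives (Ax)^T y = x^T (A^*) y, i.e. x^T A^T y = x^T (A^*) y. Since this holds for all x, y, we must have A^* = A^T. Therefore
A^* =
[[-2, -2],
 [-2, 3]].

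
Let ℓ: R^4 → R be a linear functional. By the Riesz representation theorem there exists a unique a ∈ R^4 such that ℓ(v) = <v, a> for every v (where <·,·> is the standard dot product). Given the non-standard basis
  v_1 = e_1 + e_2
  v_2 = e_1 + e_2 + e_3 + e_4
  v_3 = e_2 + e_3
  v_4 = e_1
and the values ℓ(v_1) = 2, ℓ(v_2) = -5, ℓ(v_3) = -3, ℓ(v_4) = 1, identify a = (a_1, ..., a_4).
a = (1, 1, -4, -3)

Write a = (a_1, ..., a_4) in the standard basis. For each basis vector v_i, ℓ(v_i) = <v_i, a> is a linear equation in the a_j's. Collect the n equations into a matrix system V a = ℓ, where row i of V is v_i (expressed in the standard basis). Since V is invertible (lower-triangular with 1s on the diagonal, up to permutation), solve by back-substitution:
  V =
[[1, 1, 0, 0],
 [1, 1, 1, 1],
 [0, 1, 1, 0],
 [1, 0, 0, 0]]
  V a = (2, -5, -3, 1)
Solving gives a = (1, 1, -4, -3).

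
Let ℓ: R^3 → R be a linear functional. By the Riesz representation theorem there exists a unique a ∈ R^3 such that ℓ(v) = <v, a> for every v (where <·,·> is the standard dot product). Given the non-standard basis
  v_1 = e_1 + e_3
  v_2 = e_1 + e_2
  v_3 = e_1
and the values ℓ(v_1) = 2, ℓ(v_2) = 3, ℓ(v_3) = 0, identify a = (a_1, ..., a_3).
a = (0, 3, 2)

Write a = (a_1, ..., a_3) in the standard basis. For each basis vector v_i, ℓ(v_i) = <v_i, a> is a linear equation in the a_j's. Collect the n equations into a matrix system V a = ℓ, where row i of V is v_i (expressed in the standard basis). Since V is invertible (lower-triangular with 1s on the diagonal, up to permutation), solve by back-substitution:
  V =
[[1, 0, 1],
 [1, 1, 0],
 [1, 0, 0]]
  V a = (2, 3, 0)
Solving gives a = (0, 3, 2).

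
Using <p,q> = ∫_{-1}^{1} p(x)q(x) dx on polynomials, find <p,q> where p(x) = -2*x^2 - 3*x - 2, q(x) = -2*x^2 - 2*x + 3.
<p,q> = -116/15

Expand the product: p(x)·q(x) = 4*x^4 + 10*x^3 + 4*x^2 - 5*x - 6.
∫_{-1}^{1} of each monomial x^k gives [2/(k+1) if k even, 0 if k odd]. Integrating term-by-term (or equivalently evaluating the antiderivative F(x) = 4*x^5/5 + 5*x^4/2 + 4*x^3/3 - 5*x^2/2 - 6*x at the endpoints):
  F(1) − F(−1) = -58/15 − (58/15) = -116/15.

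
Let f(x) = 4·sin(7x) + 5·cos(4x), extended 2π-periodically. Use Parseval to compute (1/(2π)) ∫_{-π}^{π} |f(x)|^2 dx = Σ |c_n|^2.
Σ |c_n|^2 = 41/2

Expand |f|^2 and use orthogonality of {sin(nx), cos(mx)} on [-π, π]:
  ∫_{-π}^{π} sin(nx)^2 dx = π, ∫ cos(mx)^2 dx = π, and cross terms integrate to 0.
So ∫_{-π}^{π} f(x)^2 dx = 4^2 · π + 5^2 · π = (16 + 25)π.
Divide by 2π: (16 + 25)/2 = 41/2.
By Parseval, this equals Σ |c_n|^2.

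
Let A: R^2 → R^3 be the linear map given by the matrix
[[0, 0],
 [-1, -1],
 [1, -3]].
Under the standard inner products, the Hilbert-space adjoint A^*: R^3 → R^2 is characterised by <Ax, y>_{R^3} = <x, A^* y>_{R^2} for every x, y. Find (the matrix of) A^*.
A^* = A^T =
[[0, -1, 1],
 [0, -1, -3]]

For real matrices with standard dot products, the defining identity <Ax, y> = <x, A^* y> gives (Ax)^T y = x^T (A^*) y, i.e. x^T A^T y = x^T (A^*) y. Since this holds for all x, y, we must have A^* = A^T. Therefore
A^* =
[[0, -1, 1],
 [0, -1, -3]].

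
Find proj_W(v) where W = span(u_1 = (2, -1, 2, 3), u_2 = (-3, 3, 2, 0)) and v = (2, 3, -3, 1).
proj_W(v) = (74/371, -19/53, -246/371, -177/371)

Set up U = [u_1 | ... | u_2] ∈ R^(4×2). The projector onto W = col(U) is P = U (U^T U)^(-1) U^T.
Compute U^T U =
  [18, -5]
  [-5, 22],
and U^T v = (-2, -3).
Solve U^T U · c = U^T v for the coefficients: c = (-59/371, -64/371). The projection is proj_W(v) = U c.
Check: (v - proj_W(v)) · u_1 = 0  (should be 0).
Check: (v - proj_W(v)) · u_2 = 0  (should be 0).
Result: proj_W(v) = (74/371, -19/53, -246/371, -177/371).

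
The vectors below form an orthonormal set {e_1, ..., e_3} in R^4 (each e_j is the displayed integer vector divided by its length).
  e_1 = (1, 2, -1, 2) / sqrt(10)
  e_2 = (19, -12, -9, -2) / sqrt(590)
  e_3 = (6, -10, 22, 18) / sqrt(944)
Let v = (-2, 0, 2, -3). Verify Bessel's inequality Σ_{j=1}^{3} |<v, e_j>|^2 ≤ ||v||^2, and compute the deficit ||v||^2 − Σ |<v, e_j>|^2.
Σ |<v, e_j>|^2 = 59/4; ||v||^2 = 17; deficit = 9/4

Write each e_j = u_j / sqrt(<u_j, u_j>) where u_j is the displayed integer vector. Then <v, e_j> = <v, u_j> / sqrt(<u_j, u_j>), so |<v, e_j>|^2 = <v, u_j>^2 / <u_j, u_j>.
Coefficients: <v, e_1> = -10/sqrt(10), <v, e_2> = -50/sqrt(590), <v, e_3> = -22/sqrt(944).
Square and sum: Σ |<v, e_j>|^2 = 59/4.
Compute ||v||^2 = v·v = 17.
Deficit = 17 − 59/4 = 9/4 ≥ 0, confirming Bessel's inequality. (The deficit equals ||v − Σ <v,e_j> e_j||^2, the squared distance from v to span{e_j}.)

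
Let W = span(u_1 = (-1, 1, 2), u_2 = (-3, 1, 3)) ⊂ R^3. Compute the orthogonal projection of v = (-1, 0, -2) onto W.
proj_W(v) = (-9/14, -15/14, -9/7)

Set up U = [u_1 | ... | u_2] ∈ R^(3×2). The projector onto W = col(U) is P = U (U^T U)^(-1) U^T.
Compute U^T U =
  [6, 10]
  [10, 19],
and U^T v = (-3, -3).
Solve U^T U · c = U^T v for the coefficients: c = (-27/14, 6/7). The projection is proj_W(v) = U c.
Check: (v - proj_W(v)) · u_1 = 0  (should be 0).
Check: (v - proj_W(v)) · u_2 = 0  (should be 0).
Result: proj_W(v) = (-9/14, -15/14, -9/7).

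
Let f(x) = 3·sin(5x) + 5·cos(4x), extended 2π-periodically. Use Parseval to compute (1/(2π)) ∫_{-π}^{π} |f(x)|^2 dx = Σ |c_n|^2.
Σ |c_n|^2 = 17

Expand |f|^2 and use orthogonality of {sin(nx), cos(mx)} on [-π, π]:
  ∫_{-π}^{π} sin(nx)^2 dx = π, ∫ cos(mx)^2 dx = π, and cross terms integrate to 0.
So ∫_{-π}^{π} f(x)^2 dx = 3^2 · π + 5^2 · π = (9 + 25)π.
Divide by 2π: (9 + 25)/2 = 17.
By Parseval, this equals Σ |c_n|^2.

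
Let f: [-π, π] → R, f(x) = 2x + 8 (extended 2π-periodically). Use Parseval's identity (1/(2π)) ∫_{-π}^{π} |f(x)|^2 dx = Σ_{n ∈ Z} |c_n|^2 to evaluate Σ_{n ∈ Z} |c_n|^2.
Σ |c_n|^2 = 4π^2/3 + 64

Expand and integrate term by term over [-π, π]:
  ∫ (2x)^2 dx = 4·(2π^3/3); ∫ 2·2·(8)·x dx = 0 (odd integrand); ∫ 8^2 dx = 64·2π.
So (1/(2π)) ∫_{-π}^{π} (2x + 8)^2 dx = 4π^2/3 + 64 = 4π^2/3 + 64.
Parseval ⇒ Σ |c_n|^2 = 4π^2/3 + 64.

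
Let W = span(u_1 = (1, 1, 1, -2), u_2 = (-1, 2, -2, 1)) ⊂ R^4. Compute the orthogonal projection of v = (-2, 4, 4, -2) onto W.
proj_W(v) = (70/61, 160/61, 40/61, -170/61)

Set up U = [u_1 | ... | u_2] ∈ R^(4×2). The projector onto W = col(U) is P = U (U^T U)^(-1) U^T.
Compute U^T U =
  [7, -3]
  [-3, 10],
and U^T v = (10, 0).
Solve U^T U · c = U^T v for the coefficients: c = (100/61, 30/61). The projection is proj_W(v) = U c.
Check: (v - proj_W(v)) · u_1 = 0  (should be 0).
Check: (v - proj_W(v)) · u_2 = 0  (should be 0).
Result: proj_W(v) = (70/61, 160/61, 40/61, -170/61).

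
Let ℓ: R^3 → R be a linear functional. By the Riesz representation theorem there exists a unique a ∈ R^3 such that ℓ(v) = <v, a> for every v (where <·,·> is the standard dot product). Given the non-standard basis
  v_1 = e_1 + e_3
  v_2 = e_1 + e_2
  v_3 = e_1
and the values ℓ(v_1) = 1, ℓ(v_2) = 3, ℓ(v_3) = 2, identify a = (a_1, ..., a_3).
a = (2, 1, -1)

Write a = (a_1, ..., a_3) in the standard basis. For each basis vector v_i, ℓ(v_i) = <v_i, a> is a linear equation in the a_j's. Collect the n equations into a matrix system V a = ℓ, where row i of V is v_i (expressed in the standard basis). Since V is invertible (lower-triangular with 1s on the diagonal, up to permutation), solve by back-substitution:
  V =
[[1, 0, 1],
 [1, 1, 0],
 [1, 0, 0]]
  V a = (1, 3, 2)
Solving gives a = (2, 1, -1).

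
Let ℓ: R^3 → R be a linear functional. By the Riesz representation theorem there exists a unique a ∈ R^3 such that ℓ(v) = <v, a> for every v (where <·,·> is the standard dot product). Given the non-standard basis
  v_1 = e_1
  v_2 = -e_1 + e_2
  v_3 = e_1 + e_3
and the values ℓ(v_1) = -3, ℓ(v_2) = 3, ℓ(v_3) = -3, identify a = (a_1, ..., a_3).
a = (-3, 0, 0)

Write a = (a_1, ..., a_3) in the standard basis. For each basis vector v_i, ℓ(v_i) = <v_i, a> is a linear equation in the a_j's. Collect the n equations into a matrix system V a = ℓ, where row i of V is v_i (expressed in the standard basis). Since V is invertible (lower-triangular with 1s on the diagonal, up to permutation), solve by back-substitution:
  V =
[[1, 0, 0],
 [-1, 1, 0],
 [1, 0, 1]]
  V a = (-3, 3, -3)
Solving gives a = (-3, 0, 0).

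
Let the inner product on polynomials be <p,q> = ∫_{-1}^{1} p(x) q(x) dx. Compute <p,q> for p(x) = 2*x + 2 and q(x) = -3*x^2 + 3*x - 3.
<p,q> = -12

Expand the product: p(x)·q(x) = -6*x^3 - 6.
∫_{-1}^{1} of each monomial x^k gives [2/(k+1) if k even, 0 if k odd]. Integrating term-by-term (or equivalently evaluating the antiderivative F(x) = -3*x^4/2 - 6*x at the endpoints):
  F(1) − F(−1) = -15/2 − (9/2) = -12.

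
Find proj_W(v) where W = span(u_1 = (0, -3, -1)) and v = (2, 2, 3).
proj_W(v) = (0, 27/10, 9/10)

Set up U = [u_1 | ... | u_1] ∈ R^(3×1). The projector onto W = col(U) is P = U (U^T U)^(-1) U^T.
Compute U^T U =
  [10],
and U^T v = (-9).
Solve U^T U · c = U^T v for the coefficients: c = (-9/10). The projection is proj_W(v) = U c.
Check: (v - proj_W(v)) · u_1 = 0  (should be 0).
Result: proj_W(v) = (0, 27/10, 9/10).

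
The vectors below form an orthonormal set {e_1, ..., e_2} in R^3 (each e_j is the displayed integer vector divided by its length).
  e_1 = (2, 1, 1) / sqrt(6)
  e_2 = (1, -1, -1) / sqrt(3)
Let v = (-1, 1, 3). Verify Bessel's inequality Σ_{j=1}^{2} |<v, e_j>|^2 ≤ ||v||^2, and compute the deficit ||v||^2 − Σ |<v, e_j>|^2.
Σ |<v, e_j>|^2 = 9; ||v||^2 = 11; deficit = 2

Write each e_j = u_j / sqrt(<u_j, u_j>) where u_j is the displayed integer vector. Then <v, e_j> = <v, u_j> / sqrt(<u_j, u_j>), so |<v, e_j>|^2 = <v, u_j>^2 / <u_j, u_j>.
Coefficients: <v, e_1> = 2/sqrt(6), <v, e_2> = -5/sqrt(3).
Square and sum: Σ |<v, e_j>|^2 = 9.
Compute ||v||^2 = v·v = 11.
Deficit = 11 − 9 = 2 ≥ 0, confirming Bessel's inequality. (The deficit equals ||v − Σ <v,e_j> e_j||^2, the squared distance from v to span{e_j}.)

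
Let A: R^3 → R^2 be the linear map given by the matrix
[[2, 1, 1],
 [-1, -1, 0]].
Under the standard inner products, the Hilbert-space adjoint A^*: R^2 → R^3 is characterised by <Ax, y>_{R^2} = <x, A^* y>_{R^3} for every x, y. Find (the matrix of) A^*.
A^* = A^T =
[[2, -1],
 [1, -1],
 [1, 0]]

For real matrices with standard dot products, the defining identity <Ax, y> = <x, A^* y> gives (Ax)^T y = x^T (A^*) y, i.e. x^T A^T y = x^T (A^*) y. Since this holds for all x, y, we must have A^* = A^T. Therefore
A^* =
[[2, -1],
 [1, -1],
 [1, 0]].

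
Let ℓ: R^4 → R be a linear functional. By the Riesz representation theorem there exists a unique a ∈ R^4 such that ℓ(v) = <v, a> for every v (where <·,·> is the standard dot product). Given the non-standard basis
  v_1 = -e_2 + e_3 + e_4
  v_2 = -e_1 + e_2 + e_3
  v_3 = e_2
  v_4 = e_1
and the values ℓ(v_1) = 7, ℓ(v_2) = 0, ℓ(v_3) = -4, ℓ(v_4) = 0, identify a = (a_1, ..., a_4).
a = (0, -4, 4, -1)

Write a = (a_1, ..., a_4) in the standard basis. For each basis vector v_i, ℓ(v_i) = <v_i, a> is a linear equation in the a_j's. Collect the n equations into a matrix system V a = ℓ, where row i of V is v_i (expressed in the standard basis). Since V is invertible (lower-triangular with 1s on the diagonal, up to permutation), solve by back-substitution:
  V =
[[0, -1, 1, 1],
 [-1, 1, 1, 0],
 [0, 1, 0, 0],
 [1, 0, 0, 0]]
  V a = (7, 0, -4, 0)
Solving gives a = (0, -4, 4, -1).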